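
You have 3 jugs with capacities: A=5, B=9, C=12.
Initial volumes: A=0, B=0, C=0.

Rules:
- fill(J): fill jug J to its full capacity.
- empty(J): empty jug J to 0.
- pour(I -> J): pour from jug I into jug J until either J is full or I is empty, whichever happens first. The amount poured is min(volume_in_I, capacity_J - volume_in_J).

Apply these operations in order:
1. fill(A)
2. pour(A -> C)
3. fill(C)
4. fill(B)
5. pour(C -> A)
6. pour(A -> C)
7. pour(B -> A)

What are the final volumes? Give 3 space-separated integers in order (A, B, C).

Answer: 5 4 12

Derivation:
Step 1: fill(A) -> (A=5 B=0 C=0)
Step 2: pour(A -> C) -> (A=0 B=0 C=5)
Step 3: fill(C) -> (A=0 B=0 C=12)
Step 4: fill(B) -> (A=0 B=9 C=12)
Step 5: pour(C -> A) -> (A=5 B=9 C=7)
Step 6: pour(A -> C) -> (A=0 B=9 C=12)
Step 7: pour(B -> A) -> (A=5 B=4 C=12)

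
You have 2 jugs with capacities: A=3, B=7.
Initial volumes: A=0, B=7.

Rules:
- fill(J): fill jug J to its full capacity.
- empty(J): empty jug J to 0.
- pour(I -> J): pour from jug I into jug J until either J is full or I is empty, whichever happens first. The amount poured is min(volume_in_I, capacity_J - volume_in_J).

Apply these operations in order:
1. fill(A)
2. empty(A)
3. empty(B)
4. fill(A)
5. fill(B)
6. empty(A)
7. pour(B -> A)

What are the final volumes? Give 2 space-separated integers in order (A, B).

Answer: 3 4

Derivation:
Step 1: fill(A) -> (A=3 B=7)
Step 2: empty(A) -> (A=0 B=7)
Step 3: empty(B) -> (A=0 B=0)
Step 4: fill(A) -> (A=3 B=0)
Step 5: fill(B) -> (A=3 B=7)
Step 6: empty(A) -> (A=0 B=7)
Step 7: pour(B -> A) -> (A=3 B=4)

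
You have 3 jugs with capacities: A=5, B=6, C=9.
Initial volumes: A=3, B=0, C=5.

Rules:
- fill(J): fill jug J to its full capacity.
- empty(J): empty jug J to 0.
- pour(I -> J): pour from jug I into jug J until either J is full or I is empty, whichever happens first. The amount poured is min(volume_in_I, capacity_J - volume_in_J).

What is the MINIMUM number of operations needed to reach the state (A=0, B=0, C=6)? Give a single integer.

Answer: 4

Derivation:
BFS from (A=3, B=0, C=5). One shortest path:
  1. empty(A) -> (A=0 B=0 C=5)
  2. fill(B) -> (A=0 B=6 C=5)
  3. empty(C) -> (A=0 B=6 C=0)
  4. pour(B -> C) -> (A=0 B=0 C=6)
Reached target in 4 moves.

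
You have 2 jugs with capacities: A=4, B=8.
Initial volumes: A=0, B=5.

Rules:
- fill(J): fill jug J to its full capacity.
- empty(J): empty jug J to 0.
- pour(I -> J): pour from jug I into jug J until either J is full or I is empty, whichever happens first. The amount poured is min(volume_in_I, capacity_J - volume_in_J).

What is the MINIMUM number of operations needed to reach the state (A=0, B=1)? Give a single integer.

BFS from (A=0, B=5). One shortest path:
  1. pour(B -> A) -> (A=4 B=1)
  2. empty(A) -> (A=0 B=1)
Reached target in 2 moves.

Answer: 2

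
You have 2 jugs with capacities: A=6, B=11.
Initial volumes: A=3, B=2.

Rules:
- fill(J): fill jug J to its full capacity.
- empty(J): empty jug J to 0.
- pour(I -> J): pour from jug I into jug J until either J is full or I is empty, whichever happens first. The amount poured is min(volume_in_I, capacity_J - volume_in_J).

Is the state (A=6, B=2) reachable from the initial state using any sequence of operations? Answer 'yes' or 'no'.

BFS from (A=3, B=2):
  1. fill(A) -> (A=6 B=2)
Target reached → yes.

Answer: yes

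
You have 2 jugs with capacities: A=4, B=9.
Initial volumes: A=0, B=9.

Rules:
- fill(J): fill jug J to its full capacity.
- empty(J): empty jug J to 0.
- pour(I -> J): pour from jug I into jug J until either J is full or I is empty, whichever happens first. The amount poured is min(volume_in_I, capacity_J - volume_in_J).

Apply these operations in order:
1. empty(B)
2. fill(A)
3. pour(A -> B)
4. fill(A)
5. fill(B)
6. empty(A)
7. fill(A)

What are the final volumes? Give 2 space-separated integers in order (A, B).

Step 1: empty(B) -> (A=0 B=0)
Step 2: fill(A) -> (A=4 B=0)
Step 3: pour(A -> B) -> (A=0 B=4)
Step 4: fill(A) -> (A=4 B=4)
Step 5: fill(B) -> (A=4 B=9)
Step 6: empty(A) -> (A=0 B=9)
Step 7: fill(A) -> (A=4 B=9)

Answer: 4 9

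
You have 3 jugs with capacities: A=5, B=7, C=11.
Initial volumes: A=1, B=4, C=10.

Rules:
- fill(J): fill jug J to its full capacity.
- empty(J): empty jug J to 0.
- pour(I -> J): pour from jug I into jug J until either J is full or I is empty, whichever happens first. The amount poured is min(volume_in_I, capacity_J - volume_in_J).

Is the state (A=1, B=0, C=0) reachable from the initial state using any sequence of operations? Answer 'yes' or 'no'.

BFS from (A=1, B=4, C=10):
  1. empty(B) -> (A=1 B=0 C=10)
  2. empty(C) -> (A=1 B=0 C=0)
Target reached → yes.

Answer: yes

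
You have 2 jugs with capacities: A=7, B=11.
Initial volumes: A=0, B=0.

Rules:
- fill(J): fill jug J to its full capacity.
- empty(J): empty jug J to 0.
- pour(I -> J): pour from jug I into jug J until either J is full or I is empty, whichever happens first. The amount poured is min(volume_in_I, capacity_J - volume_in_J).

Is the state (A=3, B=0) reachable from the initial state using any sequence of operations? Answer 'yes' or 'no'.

BFS from (A=0, B=0):
  1. fill(A) -> (A=7 B=0)
  2. pour(A -> B) -> (A=0 B=7)
  3. fill(A) -> (A=7 B=7)
  4. pour(A -> B) -> (A=3 B=11)
  5. empty(B) -> (A=3 B=0)
Target reached → yes.

Answer: yes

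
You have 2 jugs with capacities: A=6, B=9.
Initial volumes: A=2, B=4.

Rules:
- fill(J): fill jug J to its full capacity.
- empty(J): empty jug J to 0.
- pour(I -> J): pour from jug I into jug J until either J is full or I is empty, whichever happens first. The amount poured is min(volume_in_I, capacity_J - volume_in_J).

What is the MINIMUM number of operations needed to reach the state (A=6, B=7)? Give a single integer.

BFS from (A=2, B=4). One shortest path:
  1. empty(A) -> (A=0 B=4)
  2. pour(B -> A) -> (A=4 B=0)
  3. fill(B) -> (A=4 B=9)
  4. pour(B -> A) -> (A=6 B=7)
Reached target in 4 moves.

Answer: 4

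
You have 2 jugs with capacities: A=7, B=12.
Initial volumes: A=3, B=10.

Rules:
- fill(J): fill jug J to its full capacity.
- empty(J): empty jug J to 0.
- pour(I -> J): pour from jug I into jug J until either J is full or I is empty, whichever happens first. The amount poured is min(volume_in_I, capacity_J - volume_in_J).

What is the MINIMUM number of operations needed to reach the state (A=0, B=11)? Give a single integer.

Answer: 6

Derivation:
BFS from (A=3, B=10). One shortest path:
  1. pour(B -> A) -> (A=7 B=6)
  2. empty(A) -> (A=0 B=6)
  3. pour(B -> A) -> (A=6 B=0)
  4. fill(B) -> (A=6 B=12)
  5. pour(B -> A) -> (A=7 B=11)
  6. empty(A) -> (A=0 B=11)
Reached target in 6 moves.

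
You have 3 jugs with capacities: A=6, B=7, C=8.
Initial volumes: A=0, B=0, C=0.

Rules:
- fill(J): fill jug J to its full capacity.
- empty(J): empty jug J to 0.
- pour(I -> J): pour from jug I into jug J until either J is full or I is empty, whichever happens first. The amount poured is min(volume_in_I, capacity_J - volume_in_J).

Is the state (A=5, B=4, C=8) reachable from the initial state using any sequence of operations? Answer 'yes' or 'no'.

Answer: yes

Derivation:
BFS from (A=0, B=0, C=0):
  1. fill(A) -> (A=6 B=0 C=0)
  2. fill(B) -> (A=6 B=7 C=0)
  3. pour(A -> C) -> (A=0 B=7 C=6)
  4. fill(A) -> (A=6 B=7 C=6)
  5. pour(A -> C) -> (A=4 B=7 C=8)
  6. empty(C) -> (A=4 B=7 C=0)
  7. pour(B -> C) -> (A=4 B=0 C=7)
  8. pour(A -> B) -> (A=0 B=4 C=7)
  9. fill(A) -> (A=6 B=4 C=7)
  10. pour(A -> C) -> (A=5 B=4 C=8)
Target reached → yes.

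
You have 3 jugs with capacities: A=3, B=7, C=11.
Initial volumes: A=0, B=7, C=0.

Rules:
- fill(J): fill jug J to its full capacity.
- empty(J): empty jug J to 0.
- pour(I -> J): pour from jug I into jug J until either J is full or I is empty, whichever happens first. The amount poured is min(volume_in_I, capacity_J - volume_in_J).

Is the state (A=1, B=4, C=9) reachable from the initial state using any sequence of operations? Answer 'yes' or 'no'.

BFS explored all 264 reachable states.
Reachable set includes: (0,0,0), (0,0,1), (0,0,2), (0,0,3), (0,0,4), (0,0,5), (0,0,6), (0,0,7), (0,0,8), (0,0,9), (0,0,10), (0,0,11) ...
Target (A=1, B=4, C=9) not in reachable set → no.

Answer: no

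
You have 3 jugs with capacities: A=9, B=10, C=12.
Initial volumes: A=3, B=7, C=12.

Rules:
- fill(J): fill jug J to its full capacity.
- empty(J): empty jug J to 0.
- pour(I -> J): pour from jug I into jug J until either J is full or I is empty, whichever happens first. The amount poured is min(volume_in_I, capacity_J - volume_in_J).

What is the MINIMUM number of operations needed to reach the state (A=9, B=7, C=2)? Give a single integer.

Answer: 5

Derivation:
BFS from (A=3, B=7, C=12). One shortest path:
  1. fill(A) -> (A=9 B=7 C=12)
  2. pour(A -> B) -> (A=6 B=10 C=12)
  3. empty(B) -> (A=6 B=0 C=12)
  4. pour(C -> B) -> (A=6 B=10 C=2)
  5. pour(B -> A) -> (A=9 B=7 C=2)
Reached target in 5 moves.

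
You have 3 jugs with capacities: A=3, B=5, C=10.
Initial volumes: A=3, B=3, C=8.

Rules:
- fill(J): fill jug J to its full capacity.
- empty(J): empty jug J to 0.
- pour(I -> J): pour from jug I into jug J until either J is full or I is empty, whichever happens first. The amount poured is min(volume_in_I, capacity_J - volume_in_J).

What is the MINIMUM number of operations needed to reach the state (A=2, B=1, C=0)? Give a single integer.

BFS from (A=3, B=3, C=8). One shortest path:
  1. empty(C) -> (A=3 B=3 C=0)
  2. pour(A -> B) -> (A=1 B=5 C=0)
  3. pour(A -> C) -> (A=0 B=5 C=1)
  4. pour(B -> A) -> (A=3 B=2 C=1)
  5. empty(A) -> (A=0 B=2 C=1)
  6. pour(B -> A) -> (A=2 B=0 C=1)
  7. pour(C -> B) -> (A=2 B=1 C=0)
Reached target in 7 moves.

Answer: 7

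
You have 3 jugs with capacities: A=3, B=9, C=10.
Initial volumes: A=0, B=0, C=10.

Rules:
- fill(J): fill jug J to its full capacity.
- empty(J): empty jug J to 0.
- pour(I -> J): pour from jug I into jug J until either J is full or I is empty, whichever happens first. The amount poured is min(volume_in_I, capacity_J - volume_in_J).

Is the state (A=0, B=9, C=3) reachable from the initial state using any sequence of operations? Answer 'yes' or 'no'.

BFS from (A=0, B=0, C=10):
  1. fill(A) -> (A=3 B=0 C=10)
  2. fill(B) -> (A=3 B=9 C=10)
  3. empty(C) -> (A=3 B=9 C=0)
  4. pour(A -> C) -> (A=0 B=9 C=3)
Target reached → yes.

Answer: yes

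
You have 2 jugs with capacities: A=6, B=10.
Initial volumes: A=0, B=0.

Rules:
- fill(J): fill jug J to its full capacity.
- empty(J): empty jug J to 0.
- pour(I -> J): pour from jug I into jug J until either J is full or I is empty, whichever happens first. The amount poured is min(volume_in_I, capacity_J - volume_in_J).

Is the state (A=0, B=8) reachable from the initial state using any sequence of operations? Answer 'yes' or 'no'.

Answer: yes

Derivation:
BFS from (A=0, B=0):
  1. fill(B) -> (A=0 B=10)
  2. pour(B -> A) -> (A=6 B=4)
  3. empty(A) -> (A=0 B=4)
  4. pour(B -> A) -> (A=4 B=0)
  5. fill(B) -> (A=4 B=10)
  6. pour(B -> A) -> (A=6 B=8)
  7. empty(A) -> (A=0 B=8)
Target reached → yes.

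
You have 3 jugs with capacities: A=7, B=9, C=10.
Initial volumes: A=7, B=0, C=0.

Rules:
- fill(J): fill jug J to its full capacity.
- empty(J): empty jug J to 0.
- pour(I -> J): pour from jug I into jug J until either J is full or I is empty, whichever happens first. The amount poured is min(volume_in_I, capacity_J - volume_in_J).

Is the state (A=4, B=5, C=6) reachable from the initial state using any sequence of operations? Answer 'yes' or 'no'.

BFS explored all 448 reachable states.
Reachable set includes: (0,0,0), (0,0,1), (0,0,2), (0,0,3), (0,0,4), (0,0,5), (0,0,6), (0,0,7), (0,0,8), (0,0,9), (0,0,10), (0,1,0) ...
Target (A=4, B=5, C=6) not in reachable set → no.

Answer: no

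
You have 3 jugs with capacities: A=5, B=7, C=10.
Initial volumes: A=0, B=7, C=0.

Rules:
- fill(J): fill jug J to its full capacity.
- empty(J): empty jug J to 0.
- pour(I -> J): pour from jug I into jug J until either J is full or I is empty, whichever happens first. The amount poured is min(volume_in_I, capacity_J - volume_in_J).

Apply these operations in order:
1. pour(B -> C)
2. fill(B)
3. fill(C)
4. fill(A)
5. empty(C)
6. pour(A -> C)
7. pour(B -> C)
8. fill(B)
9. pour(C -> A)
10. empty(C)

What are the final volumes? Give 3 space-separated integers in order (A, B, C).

Step 1: pour(B -> C) -> (A=0 B=0 C=7)
Step 2: fill(B) -> (A=0 B=7 C=7)
Step 3: fill(C) -> (A=0 B=7 C=10)
Step 4: fill(A) -> (A=5 B=7 C=10)
Step 5: empty(C) -> (A=5 B=7 C=0)
Step 6: pour(A -> C) -> (A=0 B=7 C=5)
Step 7: pour(B -> C) -> (A=0 B=2 C=10)
Step 8: fill(B) -> (A=0 B=7 C=10)
Step 9: pour(C -> A) -> (A=5 B=7 C=5)
Step 10: empty(C) -> (A=5 B=7 C=0)

Answer: 5 7 0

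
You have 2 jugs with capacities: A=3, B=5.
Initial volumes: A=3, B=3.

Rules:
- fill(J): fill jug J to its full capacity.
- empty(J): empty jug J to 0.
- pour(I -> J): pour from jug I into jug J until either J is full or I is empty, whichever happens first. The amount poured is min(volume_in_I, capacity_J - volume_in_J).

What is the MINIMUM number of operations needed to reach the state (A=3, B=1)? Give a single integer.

BFS from (A=3, B=3). One shortest path:
  1. pour(A -> B) -> (A=1 B=5)
  2. empty(B) -> (A=1 B=0)
  3. pour(A -> B) -> (A=0 B=1)
  4. fill(A) -> (A=3 B=1)
Reached target in 4 moves.

Answer: 4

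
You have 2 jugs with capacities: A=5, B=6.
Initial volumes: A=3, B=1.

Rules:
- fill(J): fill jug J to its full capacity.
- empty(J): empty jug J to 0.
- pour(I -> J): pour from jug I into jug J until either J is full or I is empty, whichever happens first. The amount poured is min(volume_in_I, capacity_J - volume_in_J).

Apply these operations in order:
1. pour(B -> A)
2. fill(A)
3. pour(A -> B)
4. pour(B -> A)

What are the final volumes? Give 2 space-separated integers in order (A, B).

Step 1: pour(B -> A) -> (A=4 B=0)
Step 2: fill(A) -> (A=5 B=0)
Step 3: pour(A -> B) -> (A=0 B=5)
Step 4: pour(B -> A) -> (A=5 B=0)

Answer: 5 0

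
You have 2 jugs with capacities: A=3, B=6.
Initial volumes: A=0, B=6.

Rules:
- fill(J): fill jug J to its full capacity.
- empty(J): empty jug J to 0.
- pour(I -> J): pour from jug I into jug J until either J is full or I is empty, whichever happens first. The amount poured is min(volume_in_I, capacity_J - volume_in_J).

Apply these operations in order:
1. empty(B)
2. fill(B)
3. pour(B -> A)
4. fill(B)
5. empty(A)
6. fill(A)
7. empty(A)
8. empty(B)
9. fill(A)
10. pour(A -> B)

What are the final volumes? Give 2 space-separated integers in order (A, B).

Step 1: empty(B) -> (A=0 B=0)
Step 2: fill(B) -> (A=0 B=6)
Step 3: pour(B -> A) -> (A=3 B=3)
Step 4: fill(B) -> (A=3 B=6)
Step 5: empty(A) -> (A=0 B=6)
Step 6: fill(A) -> (A=3 B=6)
Step 7: empty(A) -> (A=0 B=6)
Step 8: empty(B) -> (A=0 B=0)
Step 9: fill(A) -> (A=3 B=0)
Step 10: pour(A -> B) -> (A=0 B=3)

Answer: 0 3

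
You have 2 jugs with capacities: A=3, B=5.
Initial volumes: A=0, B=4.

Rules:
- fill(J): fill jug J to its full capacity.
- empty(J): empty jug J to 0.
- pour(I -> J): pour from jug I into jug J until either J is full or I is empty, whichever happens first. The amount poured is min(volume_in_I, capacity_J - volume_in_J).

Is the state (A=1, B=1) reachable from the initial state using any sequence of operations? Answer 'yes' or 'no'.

BFS explored all 16 reachable states.
Reachable set includes: (0,0), (0,1), (0,2), (0,3), (0,4), (0,5), (1,0), (1,5), (2,0), (2,5), (3,0), (3,1) ...
Target (A=1, B=1) not in reachable set → no.

Answer: no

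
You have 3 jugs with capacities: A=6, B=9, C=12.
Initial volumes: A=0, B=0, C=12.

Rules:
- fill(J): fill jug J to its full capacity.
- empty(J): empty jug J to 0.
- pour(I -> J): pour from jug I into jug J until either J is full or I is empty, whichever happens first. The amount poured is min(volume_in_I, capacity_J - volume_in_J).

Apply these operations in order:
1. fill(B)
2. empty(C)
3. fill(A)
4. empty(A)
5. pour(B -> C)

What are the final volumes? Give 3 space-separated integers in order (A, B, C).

Answer: 0 0 9

Derivation:
Step 1: fill(B) -> (A=0 B=9 C=12)
Step 2: empty(C) -> (A=0 B=9 C=0)
Step 3: fill(A) -> (A=6 B=9 C=0)
Step 4: empty(A) -> (A=0 B=9 C=0)
Step 5: pour(B -> C) -> (A=0 B=0 C=9)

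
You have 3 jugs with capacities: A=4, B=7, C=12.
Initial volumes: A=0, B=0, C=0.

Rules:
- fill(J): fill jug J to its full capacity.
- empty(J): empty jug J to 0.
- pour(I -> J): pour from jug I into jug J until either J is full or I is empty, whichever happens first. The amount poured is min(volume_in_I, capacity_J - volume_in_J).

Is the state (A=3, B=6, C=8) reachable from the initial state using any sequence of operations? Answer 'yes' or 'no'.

Answer: no

Derivation:
BFS explored all 322 reachable states.
Reachable set includes: (0,0,0), (0,0,1), (0,0,2), (0,0,3), (0,0,4), (0,0,5), (0,0,6), (0,0,7), (0,0,8), (0,0,9), (0,0,10), (0,0,11) ...
Target (A=3, B=6, C=8) not in reachable set → no.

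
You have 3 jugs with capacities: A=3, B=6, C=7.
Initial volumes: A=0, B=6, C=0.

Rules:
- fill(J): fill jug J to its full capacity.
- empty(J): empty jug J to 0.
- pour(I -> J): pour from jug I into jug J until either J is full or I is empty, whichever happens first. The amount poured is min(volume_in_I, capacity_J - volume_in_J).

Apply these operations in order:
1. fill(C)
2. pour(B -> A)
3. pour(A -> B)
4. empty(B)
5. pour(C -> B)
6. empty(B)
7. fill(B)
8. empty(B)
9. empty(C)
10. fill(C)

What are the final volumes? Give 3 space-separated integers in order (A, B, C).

Answer: 0 0 7

Derivation:
Step 1: fill(C) -> (A=0 B=6 C=7)
Step 2: pour(B -> A) -> (A=3 B=3 C=7)
Step 3: pour(A -> B) -> (A=0 B=6 C=7)
Step 4: empty(B) -> (A=0 B=0 C=7)
Step 5: pour(C -> B) -> (A=0 B=6 C=1)
Step 6: empty(B) -> (A=0 B=0 C=1)
Step 7: fill(B) -> (A=0 B=6 C=1)
Step 8: empty(B) -> (A=0 B=0 C=1)
Step 9: empty(C) -> (A=0 B=0 C=0)
Step 10: fill(C) -> (A=0 B=0 C=7)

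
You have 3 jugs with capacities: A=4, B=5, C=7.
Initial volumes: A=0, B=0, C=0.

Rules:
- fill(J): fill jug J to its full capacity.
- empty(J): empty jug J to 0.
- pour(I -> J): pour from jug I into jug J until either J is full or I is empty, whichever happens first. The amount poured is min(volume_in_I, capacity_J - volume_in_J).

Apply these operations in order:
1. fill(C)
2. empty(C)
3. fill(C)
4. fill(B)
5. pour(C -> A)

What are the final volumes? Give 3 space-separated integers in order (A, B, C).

Answer: 4 5 3

Derivation:
Step 1: fill(C) -> (A=0 B=0 C=7)
Step 2: empty(C) -> (A=0 B=0 C=0)
Step 3: fill(C) -> (A=0 B=0 C=7)
Step 4: fill(B) -> (A=0 B=5 C=7)
Step 5: pour(C -> A) -> (A=4 B=5 C=3)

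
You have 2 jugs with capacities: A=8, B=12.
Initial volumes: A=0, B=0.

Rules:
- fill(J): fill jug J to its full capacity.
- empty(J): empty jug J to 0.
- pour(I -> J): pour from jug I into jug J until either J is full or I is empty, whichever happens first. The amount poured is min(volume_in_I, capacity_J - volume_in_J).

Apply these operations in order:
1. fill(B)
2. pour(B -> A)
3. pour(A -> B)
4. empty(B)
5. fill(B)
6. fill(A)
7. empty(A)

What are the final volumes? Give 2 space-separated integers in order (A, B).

Step 1: fill(B) -> (A=0 B=12)
Step 2: pour(B -> A) -> (A=8 B=4)
Step 3: pour(A -> B) -> (A=0 B=12)
Step 4: empty(B) -> (A=0 B=0)
Step 5: fill(B) -> (A=0 B=12)
Step 6: fill(A) -> (A=8 B=12)
Step 7: empty(A) -> (A=0 B=12)

Answer: 0 12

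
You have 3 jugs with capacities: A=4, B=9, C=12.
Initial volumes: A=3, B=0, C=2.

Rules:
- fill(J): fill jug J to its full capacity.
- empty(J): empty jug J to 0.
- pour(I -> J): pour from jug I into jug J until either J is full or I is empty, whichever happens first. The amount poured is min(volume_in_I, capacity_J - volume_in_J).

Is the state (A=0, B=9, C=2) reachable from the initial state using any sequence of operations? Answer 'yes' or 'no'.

BFS from (A=3, B=0, C=2):
  1. empty(A) -> (A=0 B=0 C=2)
  2. fill(B) -> (A=0 B=9 C=2)
Target reached → yes.

Answer: yes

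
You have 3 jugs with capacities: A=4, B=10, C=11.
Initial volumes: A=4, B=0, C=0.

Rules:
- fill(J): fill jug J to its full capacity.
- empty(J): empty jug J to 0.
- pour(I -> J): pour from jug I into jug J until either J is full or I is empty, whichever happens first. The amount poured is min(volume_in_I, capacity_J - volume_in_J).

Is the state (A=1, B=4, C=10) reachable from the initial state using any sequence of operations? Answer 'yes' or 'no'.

Answer: no

Derivation:
BFS explored all 390 reachable states.
Reachable set includes: (0,0,0), (0,0,1), (0,0,2), (0,0,3), (0,0,4), (0,0,5), (0,0,6), (0,0,7), (0,0,8), (0,0,9), (0,0,10), (0,0,11) ...
Target (A=1, B=4, C=10) not in reachable set → no.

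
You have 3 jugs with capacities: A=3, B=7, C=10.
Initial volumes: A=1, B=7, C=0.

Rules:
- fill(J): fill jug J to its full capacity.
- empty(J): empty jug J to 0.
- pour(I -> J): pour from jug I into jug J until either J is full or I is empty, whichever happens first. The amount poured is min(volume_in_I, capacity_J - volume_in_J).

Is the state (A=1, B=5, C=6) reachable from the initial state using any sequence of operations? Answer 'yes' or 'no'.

BFS explored all 244 reachable states.
Reachable set includes: (0,0,0), (0,0,1), (0,0,2), (0,0,3), (0,0,4), (0,0,5), (0,0,6), (0,0,7), (0,0,8), (0,0,9), (0,0,10), (0,1,0) ...
Target (A=1, B=5, C=6) not in reachable set → no.

Answer: no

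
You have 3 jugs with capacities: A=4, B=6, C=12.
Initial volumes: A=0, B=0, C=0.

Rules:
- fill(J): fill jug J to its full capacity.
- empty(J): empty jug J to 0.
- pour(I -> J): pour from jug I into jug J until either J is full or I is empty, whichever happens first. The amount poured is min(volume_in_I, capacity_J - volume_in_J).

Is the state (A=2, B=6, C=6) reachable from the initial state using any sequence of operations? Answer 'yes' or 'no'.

BFS from (A=0, B=0, C=0):
  1. fill(A) -> (A=4 B=0 C=0)
  2. fill(B) -> (A=4 B=6 C=0)
  3. pour(B -> C) -> (A=4 B=0 C=6)
  4. pour(A -> B) -> (A=0 B=4 C=6)
  5. fill(A) -> (A=4 B=4 C=6)
  6. pour(A -> B) -> (A=2 B=6 C=6)
Target reached → yes.

Answer: yes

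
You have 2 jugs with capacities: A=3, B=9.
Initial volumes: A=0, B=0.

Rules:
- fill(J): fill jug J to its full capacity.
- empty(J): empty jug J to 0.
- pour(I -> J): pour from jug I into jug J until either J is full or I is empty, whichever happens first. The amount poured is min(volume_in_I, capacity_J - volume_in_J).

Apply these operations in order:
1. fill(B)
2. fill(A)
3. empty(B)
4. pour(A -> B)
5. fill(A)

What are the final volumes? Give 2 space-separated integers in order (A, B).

Step 1: fill(B) -> (A=0 B=9)
Step 2: fill(A) -> (A=3 B=9)
Step 3: empty(B) -> (A=3 B=0)
Step 4: pour(A -> B) -> (A=0 B=3)
Step 5: fill(A) -> (A=3 B=3)

Answer: 3 3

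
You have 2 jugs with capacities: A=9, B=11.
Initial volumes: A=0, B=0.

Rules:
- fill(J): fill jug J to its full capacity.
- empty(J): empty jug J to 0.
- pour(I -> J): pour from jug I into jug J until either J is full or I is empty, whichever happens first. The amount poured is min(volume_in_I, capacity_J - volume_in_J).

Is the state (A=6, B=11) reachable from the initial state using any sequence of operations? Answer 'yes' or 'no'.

BFS from (A=0, B=0):
  1. fill(B) -> (A=0 B=11)
  2. pour(B -> A) -> (A=9 B=2)
  3. empty(A) -> (A=0 B=2)
  4. pour(B -> A) -> (A=2 B=0)
  5. fill(B) -> (A=2 B=11)
  6. pour(B -> A) -> (A=9 B=4)
  7. empty(A) -> (A=0 B=4)
  8. pour(B -> A) -> (A=4 B=0)
  9. fill(B) -> (A=4 B=11)
  10. pour(B -> A) -> (A=9 B=6)
  11. empty(A) -> (A=0 B=6)
  12. pour(B -> A) -> (A=6 B=0)
  13. fill(B) -> (A=6 B=11)
Target reached → yes.

Answer: yes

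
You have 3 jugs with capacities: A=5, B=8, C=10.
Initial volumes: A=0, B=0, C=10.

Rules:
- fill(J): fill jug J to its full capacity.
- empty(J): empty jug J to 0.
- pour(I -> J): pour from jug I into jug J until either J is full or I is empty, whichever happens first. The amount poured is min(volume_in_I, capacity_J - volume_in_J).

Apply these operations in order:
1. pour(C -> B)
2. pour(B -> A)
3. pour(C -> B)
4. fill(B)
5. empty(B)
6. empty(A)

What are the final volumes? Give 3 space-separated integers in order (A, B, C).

Answer: 0 0 0

Derivation:
Step 1: pour(C -> B) -> (A=0 B=8 C=2)
Step 2: pour(B -> A) -> (A=5 B=3 C=2)
Step 3: pour(C -> B) -> (A=5 B=5 C=0)
Step 4: fill(B) -> (A=5 B=8 C=0)
Step 5: empty(B) -> (A=5 B=0 C=0)
Step 6: empty(A) -> (A=0 B=0 C=0)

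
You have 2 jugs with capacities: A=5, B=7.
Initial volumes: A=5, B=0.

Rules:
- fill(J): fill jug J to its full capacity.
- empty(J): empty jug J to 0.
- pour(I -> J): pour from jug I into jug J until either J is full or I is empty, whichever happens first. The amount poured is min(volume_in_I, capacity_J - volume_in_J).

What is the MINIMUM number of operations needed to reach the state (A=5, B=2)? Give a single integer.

Answer: 3

Derivation:
BFS from (A=5, B=0). One shortest path:
  1. empty(A) -> (A=0 B=0)
  2. fill(B) -> (A=0 B=7)
  3. pour(B -> A) -> (A=5 B=2)
Reached target in 3 moves.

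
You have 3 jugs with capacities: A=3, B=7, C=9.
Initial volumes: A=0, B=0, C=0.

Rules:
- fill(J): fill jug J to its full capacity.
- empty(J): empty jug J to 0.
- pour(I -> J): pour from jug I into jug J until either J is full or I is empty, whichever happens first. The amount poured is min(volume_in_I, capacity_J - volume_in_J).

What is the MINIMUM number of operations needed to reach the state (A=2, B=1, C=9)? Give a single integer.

Answer: 7

Derivation:
BFS from (A=0, B=0, C=0). One shortest path:
  1. fill(C) -> (A=0 B=0 C=9)
  2. pour(C -> A) -> (A=3 B=0 C=6)
  3. pour(C -> B) -> (A=3 B=6 C=0)
  4. pour(A -> C) -> (A=0 B=6 C=3)
  5. fill(A) -> (A=3 B=6 C=3)
  6. pour(A -> B) -> (A=2 B=7 C=3)
  7. pour(B -> C) -> (A=2 B=1 C=9)
Reached target in 7 moves.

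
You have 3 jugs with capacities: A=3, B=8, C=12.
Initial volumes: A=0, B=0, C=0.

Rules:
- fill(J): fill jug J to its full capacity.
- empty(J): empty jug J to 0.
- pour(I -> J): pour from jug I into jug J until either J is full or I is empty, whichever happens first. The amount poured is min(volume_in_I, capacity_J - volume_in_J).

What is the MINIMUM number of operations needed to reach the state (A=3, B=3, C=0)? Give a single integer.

BFS from (A=0, B=0, C=0). One shortest path:
  1. fill(A) -> (A=3 B=0 C=0)
  2. pour(A -> B) -> (A=0 B=3 C=0)
  3. fill(A) -> (A=3 B=3 C=0)
Reached target in 3 moves.

Answer: 3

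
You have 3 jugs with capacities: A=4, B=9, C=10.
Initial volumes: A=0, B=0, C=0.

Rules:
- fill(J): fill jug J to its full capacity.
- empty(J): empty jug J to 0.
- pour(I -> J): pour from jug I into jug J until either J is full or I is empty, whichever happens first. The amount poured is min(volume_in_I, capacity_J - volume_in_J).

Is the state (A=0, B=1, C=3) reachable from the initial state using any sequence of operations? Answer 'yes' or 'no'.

BFS from (A=0, B=0, C=0):
  1. fill(A) -> (A=4 B=0 C=0)
  2. fill(B) -> (A=4 B=9 C=0)
  3. pour(B -> C) -> (A=4 B=0 C=9)
  4. pour(A -> C) -> (A=3 B=0 C=10)
  5. pour(C -> B) -> (A=3 B=9 C=1)
  6. empty(B) -> (A=3 B=0 C=1)
  7. pour(C -> B) -> (A=3 B=1 C=0)
  8. pour(A -> C) -> (A=0 B=1 C=3)
Target reached → yes.

Answer: yes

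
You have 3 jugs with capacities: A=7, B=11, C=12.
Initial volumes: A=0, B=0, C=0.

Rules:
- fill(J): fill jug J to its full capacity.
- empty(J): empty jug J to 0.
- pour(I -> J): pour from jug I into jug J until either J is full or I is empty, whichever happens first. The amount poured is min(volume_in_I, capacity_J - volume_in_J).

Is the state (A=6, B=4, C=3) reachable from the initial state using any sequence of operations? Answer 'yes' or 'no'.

BFS explored all 588 reachable states.
Reachable set includes: (0,0,0), (0,0,1), (0,0,2), (0,0,3), (0,0,4), (0,0,5), (0,0,6), (0,0,7), (0,0,8), (0,0,9), (0,0,10), (0,0,11) ...
Target (A=6, B=4, C=3) not in reachable set → no.

Answer: no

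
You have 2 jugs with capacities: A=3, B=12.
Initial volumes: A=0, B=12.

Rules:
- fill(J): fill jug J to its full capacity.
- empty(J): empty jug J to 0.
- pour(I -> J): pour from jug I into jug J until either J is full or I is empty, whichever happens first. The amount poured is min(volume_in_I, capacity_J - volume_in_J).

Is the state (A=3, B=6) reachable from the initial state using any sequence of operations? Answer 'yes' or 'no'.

Answer: yes

Derivation:
BFS from (A=0, B=12):
  1. pour(B -> A) -> (A=3 B=9)
  2. empty(A) -> (A=0 B=9)
  3. pour(B -> A) -> (A=3 B=6)
Target reached → yes.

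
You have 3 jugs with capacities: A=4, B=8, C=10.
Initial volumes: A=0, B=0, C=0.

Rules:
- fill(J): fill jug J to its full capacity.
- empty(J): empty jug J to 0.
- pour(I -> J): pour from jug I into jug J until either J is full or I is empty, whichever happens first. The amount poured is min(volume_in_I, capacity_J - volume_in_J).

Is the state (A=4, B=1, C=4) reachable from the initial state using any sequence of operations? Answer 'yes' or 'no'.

Answer: no

Derivation:
BFS explored all 78 reachable states.
Reachable set includes: (0,0,0), (0,0,2), (0,0,4), (0,0,6), (0,0,8), (0,0,10), (0,2,0), (0,2,2), (0,2,4), (0,2,6), (0,2,8), (0,2,10) ...
Target (A=4, B=1, C=4) not in reachable set → no.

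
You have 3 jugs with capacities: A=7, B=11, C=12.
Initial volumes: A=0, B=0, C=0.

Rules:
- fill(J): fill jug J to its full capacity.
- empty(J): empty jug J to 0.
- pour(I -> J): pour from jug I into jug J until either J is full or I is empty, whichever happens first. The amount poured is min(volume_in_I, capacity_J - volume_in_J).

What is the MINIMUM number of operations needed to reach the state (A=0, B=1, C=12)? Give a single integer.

BFS from (A=0, B=0, C=0). One shortest path:
  1. fill(C) -> (A=0 B=0 C=12)
  2. pour(C -> B) -> (A=0 B=11 C=1)
  3. empty(B) -> (A=0 B=0 C=1)
  4. pour(C -> B) -> (A=0 B=1 C=0)
  5. fill(C) -> (A=0 B=1 C=12)
Reached target in 5 moves.

Answer: 5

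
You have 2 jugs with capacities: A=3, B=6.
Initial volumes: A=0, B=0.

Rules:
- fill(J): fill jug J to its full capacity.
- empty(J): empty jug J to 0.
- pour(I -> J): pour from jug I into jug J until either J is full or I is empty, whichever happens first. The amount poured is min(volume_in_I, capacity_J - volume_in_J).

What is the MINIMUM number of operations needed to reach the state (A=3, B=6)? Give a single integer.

Answer: 2

Derivation:
BFS from (A=0, B=0). One shortest path:
  1. fill(A) -> (A=3 B=0)
  2. fill(B) -> (A=3 B=6)
Reached target in 2 moves.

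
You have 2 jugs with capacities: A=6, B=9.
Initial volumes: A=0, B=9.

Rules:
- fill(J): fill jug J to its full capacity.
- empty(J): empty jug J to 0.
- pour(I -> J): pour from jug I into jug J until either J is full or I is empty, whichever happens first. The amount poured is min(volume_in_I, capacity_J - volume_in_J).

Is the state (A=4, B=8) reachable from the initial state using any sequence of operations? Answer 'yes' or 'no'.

BFS explored all 10 reachable states.
Reachable set includes: (0,0), (0,3), (0,6), (0,9), (3,0), (3,9), (6,0), (6,3), (6,6), (6,9)
Target (A=4, B=8) not in reachable set → no.

Answer: no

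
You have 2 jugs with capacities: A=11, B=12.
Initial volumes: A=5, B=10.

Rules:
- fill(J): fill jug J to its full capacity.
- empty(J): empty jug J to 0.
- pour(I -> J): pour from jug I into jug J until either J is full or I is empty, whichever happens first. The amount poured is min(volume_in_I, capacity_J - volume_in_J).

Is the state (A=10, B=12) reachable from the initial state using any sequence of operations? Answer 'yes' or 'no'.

BFS from (A=5, B=10):
  1. empty(A) -> (A=0 B=10)
  2. pour(B -> A) -> (A=10 B=0)
  3. fill(B) -> (A=10 B=12)
Target reached → yes.

Answer: yes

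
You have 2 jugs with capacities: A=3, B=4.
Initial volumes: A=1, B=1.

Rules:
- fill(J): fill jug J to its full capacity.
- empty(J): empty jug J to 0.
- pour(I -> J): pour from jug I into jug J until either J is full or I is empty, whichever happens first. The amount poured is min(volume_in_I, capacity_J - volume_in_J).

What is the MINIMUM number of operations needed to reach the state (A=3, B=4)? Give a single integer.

Answer: 2

Derivation:
BFS from (A=1, B=1). One shortest path:
  1. fill(A) -> (A=3 B=1)
  2. fill(B) -> (A=3 B=4)
Reached target in 2 moves.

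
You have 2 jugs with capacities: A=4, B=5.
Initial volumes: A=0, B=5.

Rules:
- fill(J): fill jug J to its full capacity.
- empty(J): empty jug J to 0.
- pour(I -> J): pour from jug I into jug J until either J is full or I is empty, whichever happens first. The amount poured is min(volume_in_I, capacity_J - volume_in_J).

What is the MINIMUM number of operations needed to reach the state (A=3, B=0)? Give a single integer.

BFS from (A=0, B=5). One shortest path:
  1. fill(A) -> (A=4 B=5)
  2. empty(B) -> (A=4 B=0)
  3. pour(A -> B) -> (A=0 B=4)
  4. fill(A) -> (A=4 B=4)
  5. pour(A -> B) -> (A=3 B=5)
  6. empty(B) -> (A=3 B=0)
Reached target in 6 moves.

Answer: 6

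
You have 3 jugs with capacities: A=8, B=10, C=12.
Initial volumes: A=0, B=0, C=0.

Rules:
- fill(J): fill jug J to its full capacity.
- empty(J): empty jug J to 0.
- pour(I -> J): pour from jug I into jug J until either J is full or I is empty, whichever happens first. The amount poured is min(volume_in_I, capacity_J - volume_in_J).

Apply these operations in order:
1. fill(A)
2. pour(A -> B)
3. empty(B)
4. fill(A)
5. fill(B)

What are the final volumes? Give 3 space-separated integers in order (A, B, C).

Answer: 8 10 0

Derivation:
Step 1: fill(A) -> (A=8 B=0 C=0)
Step 2: pour(A -> B) -> (A=0 B=8 C=0)
Step 3: empty(B) -> (A=0 B=0 C=0)
Step 4: fill(A) -> (A=8 B=0 C=0)
Step 5: fill(B) -> (A=8 B=10 C=0)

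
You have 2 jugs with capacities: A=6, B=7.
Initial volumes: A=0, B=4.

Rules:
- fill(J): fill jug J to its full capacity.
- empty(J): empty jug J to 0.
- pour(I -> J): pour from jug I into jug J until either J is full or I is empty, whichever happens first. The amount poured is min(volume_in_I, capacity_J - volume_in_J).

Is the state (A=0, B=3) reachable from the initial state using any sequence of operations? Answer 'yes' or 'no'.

Answer: yes

Derivation:
BFS from (A=0, B=4):
  1. fill(A) -> (A=6 B=4)
  2. pour(A -> B) -> (A=3 B=7)
  3. empty(B) -> (A=3 B=0)
  4. pour(A -> B) -> (A=0 B=3)
Target reached → yes.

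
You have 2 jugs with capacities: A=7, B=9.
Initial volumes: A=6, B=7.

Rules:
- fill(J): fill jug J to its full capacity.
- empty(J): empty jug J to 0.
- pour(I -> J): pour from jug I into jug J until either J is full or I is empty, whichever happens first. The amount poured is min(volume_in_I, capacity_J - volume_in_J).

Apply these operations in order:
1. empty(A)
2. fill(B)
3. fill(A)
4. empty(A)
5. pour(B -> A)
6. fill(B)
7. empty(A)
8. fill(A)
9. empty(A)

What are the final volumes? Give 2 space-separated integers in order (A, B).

Answer: 0 9

Derivation:
Step 1: empty(A) -> (A=0 B=7)
Step 2: fill(B) -> (A=0 B=9)
Step 3: fill(A) -> (A=7 B=9)
Step 4: empty(A) -> (A=0 B=9)
Step 5: pour(B -> A) -> (A=7 B=2)
Step 6: fill(B) -> (A=7 B=9)
Step 7: empty(A) -> (A=0 B=9)
Step 8: fill(A) -> (A=7 B=9)
Step 9: empty(A) -> (A=0 B=9)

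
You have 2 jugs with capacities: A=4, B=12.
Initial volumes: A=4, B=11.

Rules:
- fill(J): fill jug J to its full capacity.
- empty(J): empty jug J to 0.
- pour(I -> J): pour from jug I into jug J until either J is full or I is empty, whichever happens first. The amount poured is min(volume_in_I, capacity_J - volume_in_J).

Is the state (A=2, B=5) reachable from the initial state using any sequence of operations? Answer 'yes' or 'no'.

Answer: no

Derivation:
BFS explored all 16 reachable states.
Reachable set includes: (0,0), (0,3), (0,4), (0,7), (0,8), (0,11), (0,12), (3,0), (3,12), (4,0), (4,3), (4,4) ...
Target (A=2, B=5) not in reachable set → no.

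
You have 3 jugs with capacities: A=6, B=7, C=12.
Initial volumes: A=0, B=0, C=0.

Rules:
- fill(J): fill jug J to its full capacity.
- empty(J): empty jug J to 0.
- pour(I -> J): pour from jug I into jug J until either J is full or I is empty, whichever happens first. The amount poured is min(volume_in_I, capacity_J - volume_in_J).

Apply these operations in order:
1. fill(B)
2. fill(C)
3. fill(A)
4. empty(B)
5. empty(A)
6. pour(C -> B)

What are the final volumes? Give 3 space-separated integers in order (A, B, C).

Step 1: fill(B) -> (A=0 B=7 C=0)
Step 2: fill(C) -> (A=0 B=7 C=12)
Step 3: fill(A) -> (A=6 B=7 C=12)
Step 4: empty(B) -> (A=6 B=0 C=12)
Step 5: empty(A) -> (A=0 B=0 C=12)
Step 6: pour(C -> B) -> (A=0 B=7 C=5)

Answer: 0 7 5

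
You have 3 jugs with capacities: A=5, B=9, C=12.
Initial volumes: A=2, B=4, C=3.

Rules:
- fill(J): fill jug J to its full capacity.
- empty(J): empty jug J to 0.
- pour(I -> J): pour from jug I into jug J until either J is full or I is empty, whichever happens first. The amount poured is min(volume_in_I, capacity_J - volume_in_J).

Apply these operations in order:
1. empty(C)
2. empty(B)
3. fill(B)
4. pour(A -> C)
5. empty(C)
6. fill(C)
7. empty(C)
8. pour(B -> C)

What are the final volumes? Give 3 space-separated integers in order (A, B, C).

Answer: 0 0 9

Derivation:
Step 1: empty(C) -> (A=2 B=4 C=0)
Step 2: empty(B) -> (A=2 B=0 C=0)
Step 3: fill(B) -> (A=2 B=9 C=0)
Step 4: pour(A -> C) -> (A=0 B=9 C=2)
Step 5: empty(C) -> (A=0 B=9 C=0)
Step 6: fill(C) -> (A=0 B=9 C=12)
Step 7: empty(C) -> (A=0 B=9 C=0)
Step 8: pour(B -> C) -> (A=0 B=0 C=9)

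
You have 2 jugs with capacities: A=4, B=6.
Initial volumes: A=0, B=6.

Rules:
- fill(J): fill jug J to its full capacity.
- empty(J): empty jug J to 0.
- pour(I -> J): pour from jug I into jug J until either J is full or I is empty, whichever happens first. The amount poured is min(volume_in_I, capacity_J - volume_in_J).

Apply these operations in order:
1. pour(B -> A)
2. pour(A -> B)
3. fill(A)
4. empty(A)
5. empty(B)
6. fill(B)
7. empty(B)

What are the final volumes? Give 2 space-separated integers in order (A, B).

Step 1: pour(B -> A) -> (A=4 B=2)
Step 2: pour(A -> B) -> (A=0 B=6)
Step 3: fill(A) -> (A=4 B=6)
Step 4: empty(A) -> (A=0 B=6)
Step 5: empty(B) -> (A=0 B=0)
Step 6: fill(B) -> (A=0 B=6)
Step 7: empty(B) -> (A=0 B=0)

Answer: 0 0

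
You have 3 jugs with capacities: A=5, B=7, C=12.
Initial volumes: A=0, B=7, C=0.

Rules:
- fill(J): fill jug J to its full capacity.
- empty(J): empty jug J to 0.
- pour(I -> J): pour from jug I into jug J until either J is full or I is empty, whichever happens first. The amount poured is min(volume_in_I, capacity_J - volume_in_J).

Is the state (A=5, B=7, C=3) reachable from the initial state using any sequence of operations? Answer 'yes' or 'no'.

BFS from (A=0, B=7, C=0):
  1. fill(A) -> (A=5 B=7 C=0)
  2. empty(B) -> (A=5 B=0 C=0)
  3. pour(A -> B) -> (A=0 B=5 C=0)
  4. fill(A) -> (A=5 B=5 C=0)
  5. pour(A -> B) -> (A=3 B=7 C=0)
  6. pour(A -> C) -> (A=0 B=7 C=3)
  7. fill(A) -> (A=5 B=7 C=3)
Target reached → yes.

Answer: yes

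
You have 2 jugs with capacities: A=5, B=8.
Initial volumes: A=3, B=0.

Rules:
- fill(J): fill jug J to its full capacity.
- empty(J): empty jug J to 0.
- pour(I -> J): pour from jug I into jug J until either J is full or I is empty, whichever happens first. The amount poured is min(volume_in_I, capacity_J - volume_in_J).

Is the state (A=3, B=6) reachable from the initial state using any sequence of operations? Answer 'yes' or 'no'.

BFS explored all 26 reachable states.
Reachable set includes: (0,0), (0,1), (0,2), (0,3), (0,4), (0,5), (0,6), (0,7), (0,8), (1,0), (1,8), (2,0) ...
Target (A=3, B=6) not in reachable set → no.

Answer: no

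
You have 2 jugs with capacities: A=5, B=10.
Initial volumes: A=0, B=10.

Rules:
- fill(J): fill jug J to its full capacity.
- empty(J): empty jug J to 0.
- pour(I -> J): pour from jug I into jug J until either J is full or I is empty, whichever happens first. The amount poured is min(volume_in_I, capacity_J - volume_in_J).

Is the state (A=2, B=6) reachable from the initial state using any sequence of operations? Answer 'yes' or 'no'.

BFS explored all 6 reachable states.
Reachable set includes: (0,0), (0,5), (0,10), (5,0), (5,5), (5,10)
Target (A=2, B=6) not in reachable set → no.

Answer: no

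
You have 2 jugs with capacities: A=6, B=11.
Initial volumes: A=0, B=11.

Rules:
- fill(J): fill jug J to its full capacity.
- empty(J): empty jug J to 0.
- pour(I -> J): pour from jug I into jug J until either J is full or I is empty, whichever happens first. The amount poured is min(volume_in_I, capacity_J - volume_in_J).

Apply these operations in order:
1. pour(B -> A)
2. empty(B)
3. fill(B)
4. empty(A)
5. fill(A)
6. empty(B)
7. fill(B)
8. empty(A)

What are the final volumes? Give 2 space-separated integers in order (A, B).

Answer: 0 11

Derivation:
Step 1: pour(B -> A) -> (A=6 B=5)
Step 2: empty(B) -> (A=6 B=0)
Step 3: fill(B) -> (A=6 B=11)
Step 4: empty(A) -> (A=0 B=11)
Step 5: fill(A) -> (A=6 B=11)
Step 6: empty(B) -> (A=6 B=0)
Step 7: fill(B) -> (A=6 B=11)
Step 8: empty(A) -> (A=0 B=11)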